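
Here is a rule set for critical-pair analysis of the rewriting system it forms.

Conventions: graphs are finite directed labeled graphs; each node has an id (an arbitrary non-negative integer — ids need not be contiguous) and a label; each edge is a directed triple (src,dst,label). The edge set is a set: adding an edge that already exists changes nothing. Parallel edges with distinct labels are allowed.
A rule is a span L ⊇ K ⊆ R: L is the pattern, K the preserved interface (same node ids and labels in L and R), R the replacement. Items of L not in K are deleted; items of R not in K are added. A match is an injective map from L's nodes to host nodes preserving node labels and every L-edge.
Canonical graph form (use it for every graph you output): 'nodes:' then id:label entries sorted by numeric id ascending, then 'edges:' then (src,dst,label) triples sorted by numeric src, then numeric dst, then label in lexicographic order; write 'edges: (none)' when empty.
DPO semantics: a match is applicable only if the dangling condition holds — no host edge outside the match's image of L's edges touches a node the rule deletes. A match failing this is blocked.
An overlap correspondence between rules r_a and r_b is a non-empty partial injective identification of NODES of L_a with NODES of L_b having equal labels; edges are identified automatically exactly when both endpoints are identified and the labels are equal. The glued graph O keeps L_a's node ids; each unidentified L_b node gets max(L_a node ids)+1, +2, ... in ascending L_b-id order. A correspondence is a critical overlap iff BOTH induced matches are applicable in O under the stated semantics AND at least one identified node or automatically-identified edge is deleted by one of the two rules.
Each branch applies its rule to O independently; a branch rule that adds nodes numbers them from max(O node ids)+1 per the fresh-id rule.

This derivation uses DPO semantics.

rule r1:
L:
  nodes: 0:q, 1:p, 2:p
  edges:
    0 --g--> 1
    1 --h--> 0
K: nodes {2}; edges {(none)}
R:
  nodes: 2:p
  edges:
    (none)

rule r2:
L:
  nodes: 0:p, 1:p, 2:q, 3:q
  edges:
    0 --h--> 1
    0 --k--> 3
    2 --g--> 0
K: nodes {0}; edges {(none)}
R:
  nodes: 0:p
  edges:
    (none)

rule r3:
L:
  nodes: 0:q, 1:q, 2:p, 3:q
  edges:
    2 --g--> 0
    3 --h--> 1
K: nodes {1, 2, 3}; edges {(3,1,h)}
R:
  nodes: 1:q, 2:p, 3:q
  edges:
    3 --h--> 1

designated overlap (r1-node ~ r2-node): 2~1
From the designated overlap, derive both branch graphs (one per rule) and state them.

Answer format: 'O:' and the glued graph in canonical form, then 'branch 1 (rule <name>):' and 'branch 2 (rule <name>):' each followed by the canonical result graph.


O:
nodes: 0:q, 1:p, 2:p, 3:p, 4:q, 5:q
edges: (0,1,g); (1,0,h); (3,2,h); (3,5,k); (4,3,g)
branch 1 (rule r1):
nodes: 2:p, 3:p, 4:q, 5:q
edges: (3,2,h); (3,5,k); (4,3,g)
branch 2 (rule r2):
nodes: 0:q, 1:p, 3:p
edges: (0,1,g); (1,0,h)


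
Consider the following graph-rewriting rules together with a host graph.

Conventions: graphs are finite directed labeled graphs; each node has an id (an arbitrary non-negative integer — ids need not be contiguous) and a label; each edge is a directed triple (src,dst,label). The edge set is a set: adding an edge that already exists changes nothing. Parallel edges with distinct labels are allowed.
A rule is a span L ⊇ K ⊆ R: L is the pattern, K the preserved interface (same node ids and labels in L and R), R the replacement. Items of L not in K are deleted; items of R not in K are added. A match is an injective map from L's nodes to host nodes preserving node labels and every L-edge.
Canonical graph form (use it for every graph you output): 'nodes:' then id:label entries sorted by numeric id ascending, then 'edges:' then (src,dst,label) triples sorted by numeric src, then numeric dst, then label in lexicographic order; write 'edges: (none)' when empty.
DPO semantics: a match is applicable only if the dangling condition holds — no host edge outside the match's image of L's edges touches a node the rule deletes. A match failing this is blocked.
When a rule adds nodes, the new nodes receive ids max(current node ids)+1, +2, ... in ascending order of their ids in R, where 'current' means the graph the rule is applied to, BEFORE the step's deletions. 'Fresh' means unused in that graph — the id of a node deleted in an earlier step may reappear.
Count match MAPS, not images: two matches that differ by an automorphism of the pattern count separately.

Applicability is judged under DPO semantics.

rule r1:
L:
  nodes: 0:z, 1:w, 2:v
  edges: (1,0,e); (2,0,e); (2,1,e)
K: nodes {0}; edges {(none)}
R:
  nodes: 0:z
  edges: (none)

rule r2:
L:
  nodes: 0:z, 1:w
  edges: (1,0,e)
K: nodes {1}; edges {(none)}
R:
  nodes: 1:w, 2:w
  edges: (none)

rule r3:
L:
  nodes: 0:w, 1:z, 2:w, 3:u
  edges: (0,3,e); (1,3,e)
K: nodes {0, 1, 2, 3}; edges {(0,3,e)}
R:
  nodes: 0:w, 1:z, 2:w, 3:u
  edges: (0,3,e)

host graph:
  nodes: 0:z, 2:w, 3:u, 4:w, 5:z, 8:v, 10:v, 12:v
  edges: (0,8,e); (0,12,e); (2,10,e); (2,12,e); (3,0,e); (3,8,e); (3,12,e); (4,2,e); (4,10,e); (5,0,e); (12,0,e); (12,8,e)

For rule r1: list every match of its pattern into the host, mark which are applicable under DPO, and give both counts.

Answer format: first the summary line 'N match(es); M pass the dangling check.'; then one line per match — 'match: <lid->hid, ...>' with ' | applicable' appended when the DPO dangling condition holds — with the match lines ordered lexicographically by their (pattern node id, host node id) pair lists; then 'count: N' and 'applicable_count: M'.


0 match(es); 0 pass the dangling check.
count: 0
applicable_count: 0


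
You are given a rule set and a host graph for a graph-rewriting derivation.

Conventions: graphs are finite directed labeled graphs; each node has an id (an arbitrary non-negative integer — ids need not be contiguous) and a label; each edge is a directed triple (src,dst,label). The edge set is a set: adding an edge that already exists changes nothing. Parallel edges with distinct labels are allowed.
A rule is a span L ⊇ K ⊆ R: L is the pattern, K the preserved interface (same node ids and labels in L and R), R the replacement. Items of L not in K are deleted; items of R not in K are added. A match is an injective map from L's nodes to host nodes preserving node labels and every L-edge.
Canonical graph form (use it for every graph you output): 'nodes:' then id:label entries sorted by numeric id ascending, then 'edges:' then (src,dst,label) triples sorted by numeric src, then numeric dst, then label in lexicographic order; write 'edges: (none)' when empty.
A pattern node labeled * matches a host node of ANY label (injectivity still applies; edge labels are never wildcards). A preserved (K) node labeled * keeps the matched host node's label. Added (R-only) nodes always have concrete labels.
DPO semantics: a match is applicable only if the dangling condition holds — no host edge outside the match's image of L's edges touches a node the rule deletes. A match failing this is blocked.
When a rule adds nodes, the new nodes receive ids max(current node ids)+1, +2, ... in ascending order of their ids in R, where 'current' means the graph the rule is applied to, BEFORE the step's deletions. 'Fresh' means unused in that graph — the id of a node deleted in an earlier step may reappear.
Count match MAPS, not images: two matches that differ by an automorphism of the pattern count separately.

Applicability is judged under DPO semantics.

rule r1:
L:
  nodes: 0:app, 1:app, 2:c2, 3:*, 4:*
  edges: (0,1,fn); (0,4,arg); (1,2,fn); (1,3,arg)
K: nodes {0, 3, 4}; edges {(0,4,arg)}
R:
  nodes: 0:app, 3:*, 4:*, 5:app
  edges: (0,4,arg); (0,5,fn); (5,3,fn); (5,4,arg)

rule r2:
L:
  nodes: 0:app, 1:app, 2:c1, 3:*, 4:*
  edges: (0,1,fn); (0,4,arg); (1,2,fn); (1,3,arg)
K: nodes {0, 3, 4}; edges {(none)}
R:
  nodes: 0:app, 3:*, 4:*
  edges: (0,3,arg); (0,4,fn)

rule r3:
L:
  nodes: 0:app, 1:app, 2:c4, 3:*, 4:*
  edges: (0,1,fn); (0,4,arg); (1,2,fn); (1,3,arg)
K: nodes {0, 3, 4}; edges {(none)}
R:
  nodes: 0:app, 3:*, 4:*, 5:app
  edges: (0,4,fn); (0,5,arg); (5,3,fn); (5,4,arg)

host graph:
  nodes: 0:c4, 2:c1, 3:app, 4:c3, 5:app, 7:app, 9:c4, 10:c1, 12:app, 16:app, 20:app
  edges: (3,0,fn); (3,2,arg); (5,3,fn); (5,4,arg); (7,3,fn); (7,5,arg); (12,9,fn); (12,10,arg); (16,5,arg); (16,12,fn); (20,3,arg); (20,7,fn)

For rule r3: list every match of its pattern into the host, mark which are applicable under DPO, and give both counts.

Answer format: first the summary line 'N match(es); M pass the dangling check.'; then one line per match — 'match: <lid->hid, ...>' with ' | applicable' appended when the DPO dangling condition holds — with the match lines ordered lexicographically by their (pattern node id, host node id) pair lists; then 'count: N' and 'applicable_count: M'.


3 match(es); 1 pass the dangling check.
match: 0->5, 1->3, 2->0, 3->2, 4->4
match: 0->7, 1->3, 2->0, 3->2, 4->5
match: 0->16, 1->12, 2->9, 3->10, 4->5 | applicable
count: 3
applicable_count: 1


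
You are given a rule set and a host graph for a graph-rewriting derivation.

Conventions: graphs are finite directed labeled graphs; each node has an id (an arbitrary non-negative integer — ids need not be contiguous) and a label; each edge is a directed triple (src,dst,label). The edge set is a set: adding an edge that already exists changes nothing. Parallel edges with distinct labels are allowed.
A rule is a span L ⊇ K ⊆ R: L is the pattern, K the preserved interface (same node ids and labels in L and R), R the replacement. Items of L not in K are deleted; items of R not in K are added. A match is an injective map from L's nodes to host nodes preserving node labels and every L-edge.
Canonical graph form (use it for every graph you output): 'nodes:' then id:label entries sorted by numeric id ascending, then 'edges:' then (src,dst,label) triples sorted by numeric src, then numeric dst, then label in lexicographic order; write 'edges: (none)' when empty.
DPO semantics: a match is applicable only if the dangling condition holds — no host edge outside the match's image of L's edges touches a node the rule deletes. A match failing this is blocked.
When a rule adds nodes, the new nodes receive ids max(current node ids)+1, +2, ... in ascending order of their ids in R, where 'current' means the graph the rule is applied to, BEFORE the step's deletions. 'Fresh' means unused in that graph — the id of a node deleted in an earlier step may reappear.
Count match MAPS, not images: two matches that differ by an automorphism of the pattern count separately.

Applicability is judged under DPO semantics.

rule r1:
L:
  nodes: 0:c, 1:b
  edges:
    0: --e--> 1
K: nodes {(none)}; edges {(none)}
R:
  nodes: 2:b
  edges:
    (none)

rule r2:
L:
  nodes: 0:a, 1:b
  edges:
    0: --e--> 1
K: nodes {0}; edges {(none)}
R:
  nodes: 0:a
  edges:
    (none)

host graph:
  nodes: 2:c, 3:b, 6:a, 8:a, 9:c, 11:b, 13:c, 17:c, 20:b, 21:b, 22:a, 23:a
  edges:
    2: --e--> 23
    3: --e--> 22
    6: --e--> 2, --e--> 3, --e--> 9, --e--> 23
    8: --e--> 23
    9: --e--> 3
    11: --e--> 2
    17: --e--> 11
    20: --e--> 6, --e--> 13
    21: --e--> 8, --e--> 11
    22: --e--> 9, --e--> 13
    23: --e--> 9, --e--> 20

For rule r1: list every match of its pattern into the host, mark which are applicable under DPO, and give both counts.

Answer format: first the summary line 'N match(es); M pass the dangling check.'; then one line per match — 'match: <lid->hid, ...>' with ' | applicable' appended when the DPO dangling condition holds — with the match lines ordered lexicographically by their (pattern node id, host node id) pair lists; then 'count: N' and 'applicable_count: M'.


2 match(es); 0 pass the dangling check.
match: 0->9, 1->3
match: 0->17, 1->11
count: 2
applicable_count: 0


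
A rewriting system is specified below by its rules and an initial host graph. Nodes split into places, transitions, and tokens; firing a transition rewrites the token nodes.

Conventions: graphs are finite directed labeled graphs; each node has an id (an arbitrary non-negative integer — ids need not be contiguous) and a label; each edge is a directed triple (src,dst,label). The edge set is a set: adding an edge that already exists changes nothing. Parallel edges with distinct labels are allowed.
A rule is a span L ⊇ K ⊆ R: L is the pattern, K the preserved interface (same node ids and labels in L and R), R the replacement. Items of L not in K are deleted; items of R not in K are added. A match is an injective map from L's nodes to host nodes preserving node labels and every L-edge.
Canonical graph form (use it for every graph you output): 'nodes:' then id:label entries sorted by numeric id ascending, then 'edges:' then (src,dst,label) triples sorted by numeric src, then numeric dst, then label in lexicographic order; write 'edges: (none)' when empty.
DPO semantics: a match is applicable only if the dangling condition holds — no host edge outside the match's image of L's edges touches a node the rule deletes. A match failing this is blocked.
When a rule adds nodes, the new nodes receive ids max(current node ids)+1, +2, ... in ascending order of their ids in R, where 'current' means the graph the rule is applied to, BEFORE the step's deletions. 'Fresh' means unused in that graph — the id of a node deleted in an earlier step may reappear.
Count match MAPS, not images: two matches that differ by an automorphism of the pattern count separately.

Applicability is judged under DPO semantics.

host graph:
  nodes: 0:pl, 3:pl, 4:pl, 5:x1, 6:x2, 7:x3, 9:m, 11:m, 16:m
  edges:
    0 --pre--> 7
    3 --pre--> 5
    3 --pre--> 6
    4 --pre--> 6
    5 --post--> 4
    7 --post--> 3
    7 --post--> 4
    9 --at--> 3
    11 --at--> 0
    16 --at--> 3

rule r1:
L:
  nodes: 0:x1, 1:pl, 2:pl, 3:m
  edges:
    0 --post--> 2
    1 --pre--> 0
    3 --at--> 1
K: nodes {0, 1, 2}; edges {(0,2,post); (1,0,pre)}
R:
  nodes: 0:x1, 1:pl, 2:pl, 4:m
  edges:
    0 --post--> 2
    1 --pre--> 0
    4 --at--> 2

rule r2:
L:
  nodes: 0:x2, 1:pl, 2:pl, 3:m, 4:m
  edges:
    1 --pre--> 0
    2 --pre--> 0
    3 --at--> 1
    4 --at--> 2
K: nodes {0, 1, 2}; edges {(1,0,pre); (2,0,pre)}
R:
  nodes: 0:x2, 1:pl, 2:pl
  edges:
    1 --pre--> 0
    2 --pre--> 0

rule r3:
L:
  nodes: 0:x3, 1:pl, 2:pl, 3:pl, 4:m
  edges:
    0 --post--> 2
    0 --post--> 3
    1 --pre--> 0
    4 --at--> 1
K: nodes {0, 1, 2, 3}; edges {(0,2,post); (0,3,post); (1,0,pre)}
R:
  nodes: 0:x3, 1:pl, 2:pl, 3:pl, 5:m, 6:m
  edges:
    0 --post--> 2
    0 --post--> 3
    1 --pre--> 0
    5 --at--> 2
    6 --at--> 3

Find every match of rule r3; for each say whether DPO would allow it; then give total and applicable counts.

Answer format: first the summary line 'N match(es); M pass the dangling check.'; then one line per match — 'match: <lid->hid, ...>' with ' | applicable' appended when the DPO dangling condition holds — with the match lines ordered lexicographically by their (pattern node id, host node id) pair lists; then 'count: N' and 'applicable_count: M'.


2 match(es); 2 pass the dangling check.
match: 0->7, 1->0, 2->3, 3->4, 4->11 | applicable
match: 0->7, 1->0, 2->4, 3->3, 4->11 | applicable
count: 2
applicable_count: 2


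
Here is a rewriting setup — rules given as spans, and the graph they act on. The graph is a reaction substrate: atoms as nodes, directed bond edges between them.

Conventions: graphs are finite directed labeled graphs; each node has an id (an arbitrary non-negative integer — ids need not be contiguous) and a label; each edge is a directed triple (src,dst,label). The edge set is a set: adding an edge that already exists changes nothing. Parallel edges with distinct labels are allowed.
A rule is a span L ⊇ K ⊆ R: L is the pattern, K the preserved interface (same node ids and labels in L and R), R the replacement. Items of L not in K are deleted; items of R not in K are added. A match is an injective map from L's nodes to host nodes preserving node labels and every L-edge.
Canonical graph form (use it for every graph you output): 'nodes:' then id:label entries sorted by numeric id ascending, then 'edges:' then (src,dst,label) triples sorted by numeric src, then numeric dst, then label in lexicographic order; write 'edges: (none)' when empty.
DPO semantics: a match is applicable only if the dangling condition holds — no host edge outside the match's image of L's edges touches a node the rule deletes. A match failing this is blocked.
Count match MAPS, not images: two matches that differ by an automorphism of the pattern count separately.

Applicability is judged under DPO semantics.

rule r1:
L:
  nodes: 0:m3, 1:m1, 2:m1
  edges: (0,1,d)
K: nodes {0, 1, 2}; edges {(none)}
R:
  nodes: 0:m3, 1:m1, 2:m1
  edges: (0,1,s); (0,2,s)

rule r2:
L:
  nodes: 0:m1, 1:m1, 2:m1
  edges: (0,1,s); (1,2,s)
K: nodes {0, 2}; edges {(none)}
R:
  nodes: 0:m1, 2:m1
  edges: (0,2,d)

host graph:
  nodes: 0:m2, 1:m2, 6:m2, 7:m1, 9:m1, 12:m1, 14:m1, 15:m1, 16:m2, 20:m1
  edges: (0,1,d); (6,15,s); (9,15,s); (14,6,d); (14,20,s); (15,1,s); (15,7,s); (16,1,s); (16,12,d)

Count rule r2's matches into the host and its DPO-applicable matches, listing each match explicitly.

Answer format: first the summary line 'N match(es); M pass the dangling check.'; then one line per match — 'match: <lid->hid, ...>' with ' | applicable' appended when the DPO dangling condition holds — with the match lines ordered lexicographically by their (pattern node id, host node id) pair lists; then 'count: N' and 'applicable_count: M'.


1 match(es); 0 pass the dangling check.
match: 0->9, 1->15, 2->7
count: 1
applicable_count: 0


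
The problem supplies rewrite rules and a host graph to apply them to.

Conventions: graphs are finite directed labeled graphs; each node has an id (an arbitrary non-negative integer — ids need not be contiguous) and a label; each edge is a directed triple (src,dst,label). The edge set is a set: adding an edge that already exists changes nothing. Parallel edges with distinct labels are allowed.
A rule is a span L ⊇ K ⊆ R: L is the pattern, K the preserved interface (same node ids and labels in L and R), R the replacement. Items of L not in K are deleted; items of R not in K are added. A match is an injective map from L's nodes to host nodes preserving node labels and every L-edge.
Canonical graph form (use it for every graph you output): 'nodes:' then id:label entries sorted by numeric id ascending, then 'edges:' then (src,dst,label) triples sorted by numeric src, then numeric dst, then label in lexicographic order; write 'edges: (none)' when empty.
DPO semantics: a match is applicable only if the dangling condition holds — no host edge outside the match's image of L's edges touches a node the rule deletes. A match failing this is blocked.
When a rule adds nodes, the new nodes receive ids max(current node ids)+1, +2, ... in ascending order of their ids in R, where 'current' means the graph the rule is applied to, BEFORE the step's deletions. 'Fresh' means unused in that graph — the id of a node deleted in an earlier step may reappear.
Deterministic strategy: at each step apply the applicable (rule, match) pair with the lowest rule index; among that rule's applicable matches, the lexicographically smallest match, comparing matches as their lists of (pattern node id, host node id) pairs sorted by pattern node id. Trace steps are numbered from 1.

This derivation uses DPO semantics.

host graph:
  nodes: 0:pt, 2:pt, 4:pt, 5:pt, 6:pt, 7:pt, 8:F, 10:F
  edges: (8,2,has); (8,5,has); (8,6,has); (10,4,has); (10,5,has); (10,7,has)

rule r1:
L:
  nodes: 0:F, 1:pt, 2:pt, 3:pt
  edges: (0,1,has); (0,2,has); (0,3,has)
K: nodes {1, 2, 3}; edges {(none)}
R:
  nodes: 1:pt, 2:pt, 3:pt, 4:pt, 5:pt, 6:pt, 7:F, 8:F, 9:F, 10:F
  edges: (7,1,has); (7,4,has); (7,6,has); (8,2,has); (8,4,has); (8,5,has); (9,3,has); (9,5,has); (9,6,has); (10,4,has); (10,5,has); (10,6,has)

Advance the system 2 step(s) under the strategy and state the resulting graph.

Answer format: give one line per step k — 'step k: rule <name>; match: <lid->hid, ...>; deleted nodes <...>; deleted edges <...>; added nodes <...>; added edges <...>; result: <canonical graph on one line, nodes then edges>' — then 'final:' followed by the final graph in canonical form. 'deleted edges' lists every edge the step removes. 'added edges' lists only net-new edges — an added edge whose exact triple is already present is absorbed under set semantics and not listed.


step 1: rule r1; match: 0->8, 1->2, 2->5, 3->6; deleted nodes 8; deleted edges (8,2,has); (8,5,has); (8,6,has); added nodes 11, 12, 13, 14, 15, 16, 17; added edges (14,2,has); (14,11,has); (14,13,has); (15,5,has); (15,11,has); (15,12,has); (16,6,has); (16,12,has); (16,13,has); (17,11,has); (17,12,has); (17,13,has); result: nodes: 0:pt, 2:pt, 4:pt, 5:pt, 6:pt, 7:pt, 10:F, 11:pt, 12:pt, 13:pt, 14:F, 15:F, 16:F, 17:F edges: (10,4,has); (10,5,has); (10,7,has); (14,2,has); (14,11,has); (14,13,has); (15,5,has); (15,11,has); (15,12,has); (16,6,has); (16,12,has); (16,13,has); (17,11,has); (17,12,has); (17,13,has)
step 2: rule r1; match: 0->10, 1->4, 2->5, 3->7; deleted nodes 10; deleted edges (10,4,has); (10,5,has); (10,7,has); added nodes 18, 19, 20, 21, 22, 23, 24; added edges (21,4,has); (21,18,has); (21,20,has); (22,5,has); (22,18,has); (22,19,has); (23,7,has); (23,19,has); (23,20,has); (24,18,has); (24,19,has); (24,20,has); result: nodes: 0:pt, 2:pt, 4:pt, 5:pt, 6:pt, 7:pt, 11:pt, 12:pt, 13:pt, 14:F, 15:F, 16:F, 17:F, 18:pt, 19:pt, 20:pt, 21:F, 22:F, 23:F, 24:F edges: (14,2,has); (14,11,has); (14,13,has); (15,5,has); (15,11,has); (15,12,has); (16,6,has); (16,12,has); (16,13,has); (17,11,has); (17,12,has); (17,13,has); (21,4,has); (21,18,has); (21,20,has); (22,5,has); (22,18,has); (22,19,has); (23,7,has); (23,19,has); (23,20,has); (24,18,has); (24,19,has); (24,20,has)
final:
nodes: 0:pt, 2:pt, 4:pt, 5:pt, 6:pt, 7:pt, 11:pt, 12:pt, 13:pt, 14:F, 15:F, 16:F, 17:F, 18:pt, 19:pt, 20:pt, 21:F, 22:F, 23:F, 24:F
edges: (14,2,has); (14,11,has); (14,13,has); (15,5,has); (15,11,has); (15,12,has); (16,6,has); (16,12,has); (16,13,has); (17,11,has); (17,12,has); (17,13,has); (21,4,has); (21,18,has); (21,20,has); (22,5,has); (22,18,has); (22,19,has); (23,7,has); (23,19,has); (23,20,has); (24,18,has); (24,19,has); (24,20,has)


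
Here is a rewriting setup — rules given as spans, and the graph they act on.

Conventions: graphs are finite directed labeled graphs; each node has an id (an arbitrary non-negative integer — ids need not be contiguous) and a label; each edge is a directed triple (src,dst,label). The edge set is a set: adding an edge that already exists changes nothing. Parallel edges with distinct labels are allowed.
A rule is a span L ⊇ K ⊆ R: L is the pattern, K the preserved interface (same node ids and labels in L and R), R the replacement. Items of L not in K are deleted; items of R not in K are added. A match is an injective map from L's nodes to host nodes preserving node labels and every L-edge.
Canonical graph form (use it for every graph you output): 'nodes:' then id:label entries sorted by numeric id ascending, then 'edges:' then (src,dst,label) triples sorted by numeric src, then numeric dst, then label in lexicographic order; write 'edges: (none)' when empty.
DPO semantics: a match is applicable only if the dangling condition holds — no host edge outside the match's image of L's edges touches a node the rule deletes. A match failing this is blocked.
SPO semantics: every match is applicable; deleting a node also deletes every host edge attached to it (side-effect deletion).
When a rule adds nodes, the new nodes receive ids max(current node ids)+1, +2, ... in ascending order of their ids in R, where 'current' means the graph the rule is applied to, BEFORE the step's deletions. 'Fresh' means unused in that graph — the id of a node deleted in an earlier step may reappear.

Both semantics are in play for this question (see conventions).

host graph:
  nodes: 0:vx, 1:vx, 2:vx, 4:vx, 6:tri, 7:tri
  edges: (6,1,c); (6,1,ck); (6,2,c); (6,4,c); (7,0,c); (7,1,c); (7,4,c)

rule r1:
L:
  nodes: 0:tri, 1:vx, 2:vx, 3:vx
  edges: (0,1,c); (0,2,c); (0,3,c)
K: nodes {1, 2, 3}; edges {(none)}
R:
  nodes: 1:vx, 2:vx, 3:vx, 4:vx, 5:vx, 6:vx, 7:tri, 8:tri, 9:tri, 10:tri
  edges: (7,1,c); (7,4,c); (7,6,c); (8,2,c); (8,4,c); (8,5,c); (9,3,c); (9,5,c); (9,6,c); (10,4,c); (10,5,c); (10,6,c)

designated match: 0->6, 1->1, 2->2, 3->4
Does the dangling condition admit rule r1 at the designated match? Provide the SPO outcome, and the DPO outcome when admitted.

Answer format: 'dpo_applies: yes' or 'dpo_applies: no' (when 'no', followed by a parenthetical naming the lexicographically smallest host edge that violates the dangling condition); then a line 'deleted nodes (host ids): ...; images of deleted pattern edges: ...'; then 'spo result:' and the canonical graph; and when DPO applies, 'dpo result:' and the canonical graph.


dpo_applies: no
(the rule deletes node 6, which keeps host edge (6,1,ck) outside the match image — the dangling condition fails, DPO blocks; SPO proceeds and side-deletes such edges)
deleted nodes (host ids): 6; images of deleted pattern edges: (6,1,c); (6,2,c); (6,4,c)
spo result:
nodes: 0:vx, 1:vx, 2:vx, 4:vx, 7:tri, 8:vx, 9:vx, 10:vx, 11:tri, 12:tri, 13:tri, 14:tri
edges: (7,0,c); (7,1,c); (7,4,c); (11,1,c); (11,8,c); (11,10,c); (12,2,c); (12,8,c); (12,9,c); (13,4,c); (13,9,c); (13,10,c); (14,8,c); (14,9,c); (14,10,c)


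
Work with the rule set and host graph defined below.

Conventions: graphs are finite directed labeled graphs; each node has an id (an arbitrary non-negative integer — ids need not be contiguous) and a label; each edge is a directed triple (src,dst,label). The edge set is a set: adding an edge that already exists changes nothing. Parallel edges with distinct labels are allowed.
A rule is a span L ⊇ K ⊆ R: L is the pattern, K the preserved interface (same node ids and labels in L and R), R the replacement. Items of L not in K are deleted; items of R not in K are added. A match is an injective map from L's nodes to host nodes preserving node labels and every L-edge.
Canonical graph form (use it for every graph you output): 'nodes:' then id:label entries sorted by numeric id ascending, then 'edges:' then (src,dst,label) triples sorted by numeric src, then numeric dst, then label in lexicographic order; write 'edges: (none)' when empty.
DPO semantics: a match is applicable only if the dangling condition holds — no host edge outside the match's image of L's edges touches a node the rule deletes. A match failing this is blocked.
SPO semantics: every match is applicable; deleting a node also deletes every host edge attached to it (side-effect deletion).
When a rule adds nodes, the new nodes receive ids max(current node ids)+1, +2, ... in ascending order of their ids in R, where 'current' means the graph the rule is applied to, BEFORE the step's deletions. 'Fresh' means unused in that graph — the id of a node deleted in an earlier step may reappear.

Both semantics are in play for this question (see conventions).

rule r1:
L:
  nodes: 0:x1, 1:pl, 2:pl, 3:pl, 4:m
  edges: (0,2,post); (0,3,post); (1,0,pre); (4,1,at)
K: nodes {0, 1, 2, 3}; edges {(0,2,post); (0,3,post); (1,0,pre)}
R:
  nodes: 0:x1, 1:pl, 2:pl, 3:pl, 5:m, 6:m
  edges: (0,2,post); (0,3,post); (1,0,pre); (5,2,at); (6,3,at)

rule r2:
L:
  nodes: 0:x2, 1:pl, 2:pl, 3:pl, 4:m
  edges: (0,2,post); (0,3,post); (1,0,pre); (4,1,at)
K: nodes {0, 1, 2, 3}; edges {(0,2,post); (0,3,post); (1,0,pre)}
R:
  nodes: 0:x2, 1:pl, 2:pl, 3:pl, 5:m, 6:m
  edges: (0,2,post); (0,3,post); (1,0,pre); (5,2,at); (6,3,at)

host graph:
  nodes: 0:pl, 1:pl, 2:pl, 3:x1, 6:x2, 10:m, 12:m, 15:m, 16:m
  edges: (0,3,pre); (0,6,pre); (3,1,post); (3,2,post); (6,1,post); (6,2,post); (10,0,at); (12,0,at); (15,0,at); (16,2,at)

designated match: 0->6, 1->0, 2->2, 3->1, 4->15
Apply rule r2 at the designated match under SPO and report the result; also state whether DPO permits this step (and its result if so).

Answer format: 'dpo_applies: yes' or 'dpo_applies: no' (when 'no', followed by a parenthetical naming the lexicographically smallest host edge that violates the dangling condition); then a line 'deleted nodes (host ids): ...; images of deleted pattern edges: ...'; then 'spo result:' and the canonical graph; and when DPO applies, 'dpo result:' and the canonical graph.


dpo_applies: yes
deleted nodes (host ids): 15; images of deleted pattern edges: (15,0,at)
spo result:
nodes: 0:pl, 1:pl, 2:pl, 3:x1, 6:x2, 10:m, 12:m, 16:m, 17:m, 18:m
edges: (0,3,pre); (0,6,pre); (3,1,post); (3,2,post); (6,1,post); (6,2,post); (10,0,at); (12,0,at); (16,2,at); (17,2,at); (18,1,at)
dpo result:
nodes: 0:pl, 1:pl, 2:pl, 3:x1, 6:x2, 10:m, 12:m, 16:m, 17:m, 18:m
edges: (0,3,pre); (0,6,pre); (3,1,post); (3,2,post); (6,1,post); (6,2,post); (10,0,at); (12,0,at); (16,2,at); (17,2,at); (18,1,at)


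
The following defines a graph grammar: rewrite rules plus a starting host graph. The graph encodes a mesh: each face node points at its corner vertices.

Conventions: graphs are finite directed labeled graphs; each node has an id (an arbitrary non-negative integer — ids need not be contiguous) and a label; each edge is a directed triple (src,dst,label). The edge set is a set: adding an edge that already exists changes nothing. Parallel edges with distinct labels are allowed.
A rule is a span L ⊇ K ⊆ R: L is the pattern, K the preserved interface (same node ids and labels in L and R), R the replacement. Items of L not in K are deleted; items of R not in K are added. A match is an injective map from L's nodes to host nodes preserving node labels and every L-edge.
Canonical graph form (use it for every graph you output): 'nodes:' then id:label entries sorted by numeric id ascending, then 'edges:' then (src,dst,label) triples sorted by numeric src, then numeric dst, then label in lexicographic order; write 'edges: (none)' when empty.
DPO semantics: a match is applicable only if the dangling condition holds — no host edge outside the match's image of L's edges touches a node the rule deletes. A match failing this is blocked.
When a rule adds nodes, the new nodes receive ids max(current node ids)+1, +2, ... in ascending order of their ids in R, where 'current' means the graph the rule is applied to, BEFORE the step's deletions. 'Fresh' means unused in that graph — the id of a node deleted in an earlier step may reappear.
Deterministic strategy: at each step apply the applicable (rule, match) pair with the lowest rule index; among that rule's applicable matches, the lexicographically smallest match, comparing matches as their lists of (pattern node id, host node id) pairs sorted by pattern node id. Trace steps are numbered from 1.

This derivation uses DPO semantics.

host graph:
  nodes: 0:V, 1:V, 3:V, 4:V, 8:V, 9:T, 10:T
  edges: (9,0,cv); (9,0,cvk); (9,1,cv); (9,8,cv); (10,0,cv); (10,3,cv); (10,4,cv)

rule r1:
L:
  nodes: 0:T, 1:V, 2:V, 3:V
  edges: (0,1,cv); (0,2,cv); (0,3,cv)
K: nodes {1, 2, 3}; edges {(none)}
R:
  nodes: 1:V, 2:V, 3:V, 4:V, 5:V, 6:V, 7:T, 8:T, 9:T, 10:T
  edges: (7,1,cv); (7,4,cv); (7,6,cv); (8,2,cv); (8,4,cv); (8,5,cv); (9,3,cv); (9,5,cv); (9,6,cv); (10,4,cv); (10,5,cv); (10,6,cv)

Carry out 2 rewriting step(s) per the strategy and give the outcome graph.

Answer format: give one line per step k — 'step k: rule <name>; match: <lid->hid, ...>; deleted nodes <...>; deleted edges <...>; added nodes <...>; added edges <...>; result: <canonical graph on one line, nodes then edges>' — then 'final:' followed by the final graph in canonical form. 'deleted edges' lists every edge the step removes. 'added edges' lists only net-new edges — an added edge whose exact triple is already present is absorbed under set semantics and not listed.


step 1: rule r1; match: 0->10, 1->0, 2->3, 3->4; deleted nodes 10; deleted edges (10,0,cv); (10,3,cv); (10,4,cv); added nodes 11, 12, 13, 14, 15, 16, 17; added edges (14,0,cv); (14,11,cv); (14,13,cv); (15,3,cv); (15,11,cv); (15,12,cv); (16,4,cv); (16,12,cv); (16,13,cv); (17,11,cv); (17,12,cv); (17,13,cv); result: nodes: 0:V, 1:V, 3:V, 4:V, 8:V, 9:T, 11:V, 12:V, 13:V, 14:T, 15:T, 16:T, 17:T edges: (9,0,cv); (9,0,cvk); (9,1,cv); (9,8,cv); (14,0,cv); (14,11,cv); (14,13,cv); (15,3,cv); (15,11,cv); (15,12,cv); (16,4,cv); (16,12,cv); (16,13,cv); (17,11,cv); (17,12,cv); (17,13,cv)
step 2: rule r1; match: 0->14, 1->0, 2->11, 3->13; deleted nodes 14; deleted edges (14,0,cv); (14,11,cv); (14,13,cv); added nodes 18, 19, 20, 21, 22, 23, 24; added edges (21,0,cv); (21,18,cv); (21,20,cv); (22,11,cv); (22,18,cv); (22,19,cv); (23,13,cv); (23,19,cv); (23,20,cv); (24,18,cv); (24,19,cv); (24,20,cv); result: nodes: 0:V, 1:V, 3:V, 4:V, 8:V, 9:T, 11:V, 12:V, 13:V, 15:T, 16:T, 17:T, 18:V, 19:V, 20:V, 21:T, 22:T, 23:T, 24:T edges: (9,0,cv); (9,0,cvk); (9,1,cv); (9,8,cv); (15,3,cv); (15,11,cv); (15,12,cv); (16,4,cv); (16,12,cv); (16,13,cv); (17,11,cv); (17,12,cv); (17,13,cv); (21,0,cv); (21,18,cv); (21,20,cv); (22,11,cv); (22,18,cv); (22,19,cv); (23,13,cv); (23,19,cv); (23,20,cv); (24,18,cv); (24,19,cv); (24,20,cv)
final:
nodes: 0:V, 1:V, 3:V, 4:V, 8:V, 9:T, 11:V, 12:V, 13:V, 15:T, 16:T, 17:T, 18:V, 19:V, 20:V, 21:T, 22:T, 23:T, 24:T
edges: (9,0,cv); (9,0,cvk); (9,1,cv); (9,8,cv); (15,3,cv); (15,11,cv); (15,12,cv); (16,4,cv); (16,12,cv); (16,13,cv); (17,11,cv); (17,12,cv); (17,13,cv); (21,0,cv); (21,18,cv); (21,20,cv); (22,11,cv); (22,18,cv); (22,19,cv); (23,13,cv); (23,19,cv); (23,20,cv); (24,18,cv); (24,19,cv); (24,20,cv)


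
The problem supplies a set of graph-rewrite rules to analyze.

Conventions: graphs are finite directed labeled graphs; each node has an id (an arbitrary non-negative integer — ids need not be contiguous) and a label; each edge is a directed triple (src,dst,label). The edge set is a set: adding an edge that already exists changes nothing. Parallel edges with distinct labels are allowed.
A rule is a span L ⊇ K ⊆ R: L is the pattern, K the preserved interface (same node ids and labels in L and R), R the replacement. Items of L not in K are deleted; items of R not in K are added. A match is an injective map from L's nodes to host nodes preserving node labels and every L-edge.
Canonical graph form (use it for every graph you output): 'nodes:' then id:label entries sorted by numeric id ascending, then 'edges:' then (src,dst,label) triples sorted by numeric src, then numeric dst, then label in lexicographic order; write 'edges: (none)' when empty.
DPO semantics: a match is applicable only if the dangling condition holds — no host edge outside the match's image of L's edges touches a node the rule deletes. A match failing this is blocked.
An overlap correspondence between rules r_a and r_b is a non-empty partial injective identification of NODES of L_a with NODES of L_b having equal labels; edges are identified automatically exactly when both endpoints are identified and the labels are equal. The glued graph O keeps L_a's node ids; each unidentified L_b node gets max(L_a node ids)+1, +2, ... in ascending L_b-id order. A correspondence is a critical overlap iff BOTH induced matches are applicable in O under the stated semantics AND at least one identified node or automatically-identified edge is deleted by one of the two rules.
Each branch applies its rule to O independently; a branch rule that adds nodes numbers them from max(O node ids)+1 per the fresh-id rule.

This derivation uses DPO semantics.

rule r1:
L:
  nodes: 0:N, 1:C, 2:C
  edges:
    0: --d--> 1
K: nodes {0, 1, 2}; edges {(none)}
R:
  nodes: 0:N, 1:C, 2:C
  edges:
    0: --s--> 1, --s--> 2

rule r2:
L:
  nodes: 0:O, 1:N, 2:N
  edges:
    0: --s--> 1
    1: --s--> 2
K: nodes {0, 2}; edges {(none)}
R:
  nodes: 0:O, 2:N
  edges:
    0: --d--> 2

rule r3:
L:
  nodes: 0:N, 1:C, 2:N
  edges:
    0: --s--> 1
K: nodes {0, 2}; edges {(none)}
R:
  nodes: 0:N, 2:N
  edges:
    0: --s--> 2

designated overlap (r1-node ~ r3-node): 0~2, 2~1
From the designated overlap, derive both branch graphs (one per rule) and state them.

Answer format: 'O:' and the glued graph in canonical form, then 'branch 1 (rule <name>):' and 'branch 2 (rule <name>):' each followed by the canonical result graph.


O:
nodes: 0:N, 1:C, 2:C, 3:N
edges: (0,1,d); (3,2,s)
branch 1 (rule r1):
nodes: 0:N, 1:C, 2:C, 3:N
edges: (0,1,s); (0,2,s); (3,2,s)
branch 2 (rule r3):
nodes: 0:N, 1:C, 3:N
edges: (0,1,d); (3,0,s)


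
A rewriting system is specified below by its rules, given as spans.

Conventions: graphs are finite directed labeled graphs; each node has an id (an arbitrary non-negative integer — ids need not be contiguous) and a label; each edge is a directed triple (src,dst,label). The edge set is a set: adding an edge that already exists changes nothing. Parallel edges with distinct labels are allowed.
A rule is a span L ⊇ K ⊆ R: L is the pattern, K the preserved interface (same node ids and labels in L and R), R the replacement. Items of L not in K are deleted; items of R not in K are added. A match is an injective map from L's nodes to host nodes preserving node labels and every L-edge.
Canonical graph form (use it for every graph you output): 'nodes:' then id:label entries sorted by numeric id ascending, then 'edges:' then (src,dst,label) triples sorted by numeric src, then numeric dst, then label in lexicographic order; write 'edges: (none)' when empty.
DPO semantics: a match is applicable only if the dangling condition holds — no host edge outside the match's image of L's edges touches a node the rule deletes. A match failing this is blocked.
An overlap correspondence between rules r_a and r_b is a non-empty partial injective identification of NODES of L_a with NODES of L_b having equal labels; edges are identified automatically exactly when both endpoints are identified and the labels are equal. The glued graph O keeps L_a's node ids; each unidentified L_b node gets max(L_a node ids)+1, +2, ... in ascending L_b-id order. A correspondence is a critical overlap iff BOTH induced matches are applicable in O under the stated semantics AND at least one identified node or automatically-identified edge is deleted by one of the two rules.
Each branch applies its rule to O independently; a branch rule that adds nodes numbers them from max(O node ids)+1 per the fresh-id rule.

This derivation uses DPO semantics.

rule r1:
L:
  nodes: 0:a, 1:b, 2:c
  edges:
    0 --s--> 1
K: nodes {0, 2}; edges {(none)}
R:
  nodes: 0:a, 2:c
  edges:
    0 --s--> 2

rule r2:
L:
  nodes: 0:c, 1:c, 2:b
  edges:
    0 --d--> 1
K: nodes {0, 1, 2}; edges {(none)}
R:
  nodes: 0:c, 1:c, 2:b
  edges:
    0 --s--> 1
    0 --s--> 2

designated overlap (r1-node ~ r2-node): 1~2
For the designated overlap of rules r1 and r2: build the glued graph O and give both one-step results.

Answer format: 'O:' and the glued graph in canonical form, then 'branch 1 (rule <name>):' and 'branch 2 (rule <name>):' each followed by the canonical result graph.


O:
nodes: 0:a, 1:b, 2:c, 3:c, 4:c
edges: (0,1,s); (3,4,d)
branch 1 (rule r1):
nodes: 0:a, 2:c, 3:c, 4:c
edges: (0,2,s); (3,4,d)
branch 2 (rule r2):
nodes: 0:a, 1:b, 2:c, 3:c, 4:c
edges: (0,1,s); (3,1,s); (3,4,s)


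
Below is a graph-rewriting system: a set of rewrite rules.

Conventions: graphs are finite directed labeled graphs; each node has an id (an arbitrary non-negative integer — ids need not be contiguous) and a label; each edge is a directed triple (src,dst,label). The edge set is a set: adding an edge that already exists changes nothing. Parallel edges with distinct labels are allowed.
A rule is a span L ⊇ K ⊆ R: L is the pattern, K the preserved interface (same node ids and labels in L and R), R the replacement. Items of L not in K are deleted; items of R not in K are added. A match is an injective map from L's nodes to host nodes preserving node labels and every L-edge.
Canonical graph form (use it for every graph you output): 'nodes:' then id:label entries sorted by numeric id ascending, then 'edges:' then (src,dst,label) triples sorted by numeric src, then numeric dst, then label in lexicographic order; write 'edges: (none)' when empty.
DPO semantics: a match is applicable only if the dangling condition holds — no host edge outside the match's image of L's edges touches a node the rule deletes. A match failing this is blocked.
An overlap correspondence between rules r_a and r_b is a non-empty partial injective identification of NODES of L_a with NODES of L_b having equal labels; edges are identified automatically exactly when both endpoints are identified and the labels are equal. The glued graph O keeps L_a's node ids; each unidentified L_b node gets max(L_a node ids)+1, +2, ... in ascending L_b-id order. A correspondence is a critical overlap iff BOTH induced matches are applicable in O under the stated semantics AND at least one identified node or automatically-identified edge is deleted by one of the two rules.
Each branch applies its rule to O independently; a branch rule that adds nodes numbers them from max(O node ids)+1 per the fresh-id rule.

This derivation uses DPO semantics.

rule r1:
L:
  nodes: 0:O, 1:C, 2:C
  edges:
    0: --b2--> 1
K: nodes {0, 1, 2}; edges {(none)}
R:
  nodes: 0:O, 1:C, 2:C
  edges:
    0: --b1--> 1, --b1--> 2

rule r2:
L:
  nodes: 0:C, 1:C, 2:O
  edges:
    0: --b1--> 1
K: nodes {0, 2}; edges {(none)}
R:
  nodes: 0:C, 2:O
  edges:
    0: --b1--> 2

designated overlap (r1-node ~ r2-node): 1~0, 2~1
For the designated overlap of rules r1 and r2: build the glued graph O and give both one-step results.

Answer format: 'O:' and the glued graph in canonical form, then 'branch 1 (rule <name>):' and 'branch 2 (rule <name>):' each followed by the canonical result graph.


O:
nodes: 0:O, 1:C, 2:C, 3:O
edges: (0,1,b2); (1,2,b1)
branch 1 (rule r1):
nodes: 0:O, 1:C, 2:C, 3:O
edges: (0,1,b1); (0,2,b1); (1,2,b1)
branch 2 (rule r2):
nodes: 0:O, 1:C, 3:O
edges: (0,1,b2); (1,3,b1)
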